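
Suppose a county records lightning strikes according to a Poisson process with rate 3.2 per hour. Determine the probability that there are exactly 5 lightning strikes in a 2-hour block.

Over the interval, μ = 3.2 × 2 = 6.4 (a 2-hour block = 2 hours).
P(N = 5) = e^(−μ) μ^5/5! = e^(−6.4) · 6.4^5/120 ≈ 0.1487.

0.1487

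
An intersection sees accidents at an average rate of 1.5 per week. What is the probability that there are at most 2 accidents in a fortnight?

Over the interval, μ = 1.5 × 2 = 3 (a fortnight = 2 weeks).
P(N ≤ 2) = Σ_{j=0}^{2} e^(−μ) μ^j/j! ≈ 0.4232.

0.4232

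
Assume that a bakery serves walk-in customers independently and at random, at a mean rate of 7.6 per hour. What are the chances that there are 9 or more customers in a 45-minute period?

Over the interval, μ = 7.6 × 0.75 = 5.7 (a 45-minute period = 0.75 hours).
P(N ≥ 9) = 1 − P(N ≤ 8) = 1 − Σ_{j=0}^{8} e^(−μ) μ^j/j! ≈ 0.1234.

0.1234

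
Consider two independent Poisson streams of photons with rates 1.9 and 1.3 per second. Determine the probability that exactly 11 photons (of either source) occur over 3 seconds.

Independent Poisson processes superpose: combined rate λ = 1.9 + 1.3 = 3.2 per second.
Over the interval, μ = 3.2 × 3 = 9.6 (3 seconds).
P(N = 11) = e^(−9.6) · 9.6^11/11! ≈ 0.1083.

0.1083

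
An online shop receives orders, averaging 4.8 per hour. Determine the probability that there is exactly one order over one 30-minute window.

0.2177

Over the interval, μ = 4.8 × 0.5 = 2.4 (a 30-minute window = 0.5 hours).
P(N = 1) = e^(−μ) μ^1/1! = e^(−2.4) · 2.4^1/1 ≈ 0.2177.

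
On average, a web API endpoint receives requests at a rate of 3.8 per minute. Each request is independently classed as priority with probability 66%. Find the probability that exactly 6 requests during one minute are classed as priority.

0.0281

Thinning: the requests that are classed as priority themselves form a Poisson process with rate 0.66 × 3.8 = 2.508 per minute.
So μ = 2.508.
P(N = 6) = e^(−2.508) · 2.508^6/6! ≈ 0.0281.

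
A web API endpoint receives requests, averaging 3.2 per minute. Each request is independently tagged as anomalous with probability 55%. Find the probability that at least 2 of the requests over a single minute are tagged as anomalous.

Thinning: the requests that are tagged as anomalous themselves form a Poisson process with rate 0.55 × 3.2 = 1.76 per minute.
So μ = 1.76.
P(N ≥ 2) = 1 − P(N ≤ 1) ≈ 0.5252.

0.5252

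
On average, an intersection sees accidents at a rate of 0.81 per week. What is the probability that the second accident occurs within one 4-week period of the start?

Over the interval, μ = 0.81 × 4 = 3.24 (a 4-week period = 4 weeks).
The second arrival falls in the interval iff at least 2 events occur there: P(S_2 ≤ t) = P(N ≥ 2) = 1 − P(N ≤ 1) ≈ 0.8339.

0.8339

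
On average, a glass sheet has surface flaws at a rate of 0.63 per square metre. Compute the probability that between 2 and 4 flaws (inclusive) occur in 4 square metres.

Over the interval, μ = 0.63 × 4 = 2.52 (4 square metres).
P(2 ≤ N ≤ 4) = Σ_{j=2}^{4} e^(−2.52) · 2.52^j/j! ≈ 0.6053.

0.6053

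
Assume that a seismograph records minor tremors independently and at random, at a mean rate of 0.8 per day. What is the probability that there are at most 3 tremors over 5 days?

Over the interval, μ = 0.8 × 5 = 4 (5 days).
P(N ≤ 3) = Σ_{j=0}^{3} e^(−μ) μ^j/j! ≈ 0.4335.

0.4335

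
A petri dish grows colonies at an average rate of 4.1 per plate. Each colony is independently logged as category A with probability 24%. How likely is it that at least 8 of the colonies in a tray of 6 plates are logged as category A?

0.2429

Thinning: the colonies that are logged as category A themselves form a Poisson process with rate 0.24 × 4.1 = 0.984 per plate.
Over the interval, μ = 0.984 × 6 = 5.904 (a tray of 6 plates = 6 plates).
P(N ≥ 8) = 1 − P(N ≤ 7) ≈ 0.2429.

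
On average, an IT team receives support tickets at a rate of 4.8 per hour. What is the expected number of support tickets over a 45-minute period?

3.6

E[N] = λt = 4.8 × 0.75 = 3.6 (a 45-minute period = 0.75 hours).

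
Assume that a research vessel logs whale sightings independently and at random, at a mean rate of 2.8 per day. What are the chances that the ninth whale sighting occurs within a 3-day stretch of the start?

0.4631

Over the interval, μ = 2.8 × 3 = 8.4 (a 3-day stretch = 3 days).
The ninth arrival falls in the interval iff at least 9 events occur there: P(S_9 ≤ t) = P(N ≥ 9) = 1 − P(N ≤ 8) ≈ 0.4631.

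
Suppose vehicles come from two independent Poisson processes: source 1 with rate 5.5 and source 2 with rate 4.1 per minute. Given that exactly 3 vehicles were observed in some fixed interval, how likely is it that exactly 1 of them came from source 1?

Given the total, each event is independently from source 1 with probability p = λ_1/(λ_1+λ_2) = 5.5/9.6 ≈ 0.5729.
So K ~ Binomial(3, 5.5/9.6): P(K = 1) = C(3,1) · (5.5/9.6)^1 · (4.1/9.6)^2 ≈ 0.3135.

0.3135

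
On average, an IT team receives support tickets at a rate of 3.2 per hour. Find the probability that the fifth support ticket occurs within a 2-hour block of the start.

Over the interval, μ = 3.2 × 2 = 6.4 (a 2-hour block = 2 hours).
The fifth arrival falls in the interval iff at least 5 events occur there: P(S_5 ≤ t) = P(N ≥ 5) = 1 − P(N ≤ 4) ≈ 0.7649.

0.7649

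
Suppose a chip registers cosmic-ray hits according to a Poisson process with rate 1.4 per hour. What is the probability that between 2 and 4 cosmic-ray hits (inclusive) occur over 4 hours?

0.3177

Over the interval, μ = 1.4 × 4 = 5.6 (4 hours).
P(2 ≤ N ≤ 4) = Σ_{j=2}^{4} e^(−5.6) · 5.6^j/j! ≈ 0.3177.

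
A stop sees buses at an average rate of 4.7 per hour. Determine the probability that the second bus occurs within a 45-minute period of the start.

0.8667

Over the interval, μ = 4.7 × 0.75 = 3.525 (a 45-minute period = 0.75 hours).
The second arrival falls in the interval iff at least 2 events occur there: P(S_2 ≤ t) = P(N ≥ 2) = 1 − P(N ≤ 1) ≈ 0.8667.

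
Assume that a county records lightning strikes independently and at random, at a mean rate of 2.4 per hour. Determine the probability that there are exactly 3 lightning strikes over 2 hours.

Over the interval, μ = 2.4 × 2 = 4.8 (2 hours).
P(N = 3) = e^(−μ) μ^3/3! = e^(−4.8) · 4.8^3/6 ≈ 0.1517.

0.1517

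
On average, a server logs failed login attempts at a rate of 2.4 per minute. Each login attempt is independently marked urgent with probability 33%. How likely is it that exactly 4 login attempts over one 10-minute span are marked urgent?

Thinning: the login attempts that are marked urgent themselves form a Poisson process with rate 0.33 × 2.4 = 0.792 per minute.
Over the interval, μ = 0.792 × 10 = 7.92 (a 10-minute span = 10 minutes).
P(N = 4) = e^(−7.92) · 7.92^4/4! ≈ 0.0596.

0.0596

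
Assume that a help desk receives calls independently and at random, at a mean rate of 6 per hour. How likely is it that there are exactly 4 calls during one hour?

0.1339

With mean μ = 6 per hour,
P(N = 4) = e^(−μ) μ^4/4! = e^(−6) · 6^4/24 ≈ 0.1339.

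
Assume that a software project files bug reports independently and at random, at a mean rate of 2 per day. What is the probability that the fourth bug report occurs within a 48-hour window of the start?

Over the interval, μ = 2 × 2 = 4 (a 48-hour window = 2 days).
The fourth arrival falls in the interval iff at least 4 events occur there: P(S_4 ≤ t) = P(N ≥ 4) = 1 − P(N ≤ 3) ≈ 0.5665.

0.5665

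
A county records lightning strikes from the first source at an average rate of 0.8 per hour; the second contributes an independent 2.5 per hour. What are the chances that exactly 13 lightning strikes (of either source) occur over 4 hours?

0.1098

Independent Poisson processes superpose: combined rate λ = 0.8 + 2.5 = 3.3 per hour.
Over the interval, μ = 3.3 × 4 = 13.2 (4 hours).
P(N = 13) = e^(−13.2) · 13.2^13/13! ≈ 0.1098.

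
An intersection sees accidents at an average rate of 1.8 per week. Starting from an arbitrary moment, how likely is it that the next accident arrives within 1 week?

0.8347

Inter-arrival times are exponential with rate λ = 1.8 per week.
P(T ≤ 1) = 1 − e^(−λt) = 1 − e^(−1.8 × 1) = 1 − e^(−1.8) ≈ 0.8347.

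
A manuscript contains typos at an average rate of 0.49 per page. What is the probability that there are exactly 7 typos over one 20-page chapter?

Over the interval, μ = 0.49 × 20 = 9.8 (a 20-page chapter = 20 pages).
P(N = 7) = e^(−μ) μ^7/7! = e^(−9.8) · 9.8^7/5040 ≈ 0.0955.

0.0955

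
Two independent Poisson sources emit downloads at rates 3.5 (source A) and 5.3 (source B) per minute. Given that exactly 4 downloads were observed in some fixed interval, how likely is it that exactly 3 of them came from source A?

0.1516

Given the total, each event is independently from source A with probability p = λ_A/(λ_A+λ_B) = 3.5/8.8 ≈ 0.3977.
So K ~ Binomial(4, 3.5/8.8): P(K = 3) = C(4,3) · (3.5/8.8)^3 · (5.3/8.8)^1 ≈ 0.1516.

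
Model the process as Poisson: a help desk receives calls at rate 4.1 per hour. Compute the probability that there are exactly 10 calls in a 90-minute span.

0.0455

Over the interval, μ = 4.1 × 1.5 = 6.15 (a 90-minute span = 1.5 hours).
P(N = 10) = e^(−μ) μ^10/10! = e^(−6.15) · 6.15^10/3628800 ≈ 0.0455.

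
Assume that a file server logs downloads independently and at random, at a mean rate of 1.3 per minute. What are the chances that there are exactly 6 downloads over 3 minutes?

Over the interval, μ = 1.3 × 3 = 3.9 (3 minutes).
P(N = 6) = e^(−μ) μ^6/6! = e^(−3.9) · 3.9^6/720 ≈ 0.0989.

0.0989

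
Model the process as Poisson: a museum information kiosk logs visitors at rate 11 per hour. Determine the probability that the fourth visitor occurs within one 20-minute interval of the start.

0.4989

Over the interval, μ = 11 × 1/3 ≈ 3.66667 (a 20-minute interval = 1/3 hours).
The fourth arrival falls in the interval iff at least 4 events occur there: P(S_4 ≤ t) = P(N ≥ 4) = 1 − P(N ≤ 3) ≈ 0.4989.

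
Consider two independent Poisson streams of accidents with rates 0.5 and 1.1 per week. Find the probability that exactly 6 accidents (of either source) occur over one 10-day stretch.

Independent Poisson processes superpose: combined rate λ = 0.5 + 1.1 = 1.6 per week.
Over the interval, μ = 1.6 × 10/7 ≈ 2.28571 (a 10-day stretch = 10/7 weeks).
P(N = 6) = e^(−2.28571) · 2.28571^6/6! ≈ 0.0201.

0.0201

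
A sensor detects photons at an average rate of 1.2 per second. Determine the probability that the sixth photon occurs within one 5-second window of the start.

0.5543

Over the interval, μ = 1.2 × 5 = 6 (a 5-second window = 5 seconds).
The sixth arrival falls in the interval iff at least 6 events occur there: P(S_6 ≤ t) = P(N ≥ 6) = 1 − P(N ≤ 5) ≈ 0.5543.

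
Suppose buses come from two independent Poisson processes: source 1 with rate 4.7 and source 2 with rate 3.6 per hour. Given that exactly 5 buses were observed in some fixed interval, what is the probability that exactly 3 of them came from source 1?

0.3416

Given the total, each event is independently from source 1 with probability p = λ_1/(λ_1+λ_2) = 4.7/8.3 ≈ 0.5663.
So K ~ Binomial(5, 4.7/8.3): P(K = 3) = C(5,3) · (4.7/8.3)^3 · (3.6/8.3)^2 ≈ 0.3416.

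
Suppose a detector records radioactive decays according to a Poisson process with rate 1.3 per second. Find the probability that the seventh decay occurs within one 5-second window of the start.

0.4735

Over the interval, μ = 1.3 × 5 = 6.5 (a 5-second window = 5 seconds).
The seventh arrival falls in the interval iff at least 7 events occur there: P(S_7 ≤ t) = P(N ≥ 7) = 1 − P(N ≤ 6) ≈ 0.4735.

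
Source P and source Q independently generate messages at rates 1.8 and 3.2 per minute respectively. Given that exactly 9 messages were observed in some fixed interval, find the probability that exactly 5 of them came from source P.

Given the total, each event is independently from source P with probability p = λ_P/(λ_P+λ_Q) = 1.8/5 = 0.3600.
So K ~ Binomial(9, 1.8/5): P(K = 5) = C(9,5) · (1.8/5)^5 · (3.2/5)^4 ≈ 0.1278.

0.1278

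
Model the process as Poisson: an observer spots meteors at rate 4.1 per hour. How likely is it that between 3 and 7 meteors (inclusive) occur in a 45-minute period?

Over the interval, μ = 4.1 × 0.75 = 3.075 (a 45-minute period = 0.75 hours).
P(3 ≤ N ≤ 7) = Σ_{j=3}^{7} e^(−3.075) · 3.075^j/j! ≈ 0.5798.

0.5798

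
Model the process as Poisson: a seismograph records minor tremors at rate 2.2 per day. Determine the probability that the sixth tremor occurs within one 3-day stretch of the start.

0.6453

Over the interval, μ = 2.2 × 3 = 6.6 (a 3-day stretch = 3 days).
The sixth arrival falls in the interval iff at least 6 events occur there: P(S_6 ≤ t) = P(N ≥ 6) = 1 − P(N ≤ 5) ≈ 0.6453.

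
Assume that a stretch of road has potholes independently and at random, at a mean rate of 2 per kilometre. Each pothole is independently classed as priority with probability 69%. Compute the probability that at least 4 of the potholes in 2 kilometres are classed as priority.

0.2992

Thinning: the potholes that are classed as priority themselves form a Poisson process with rate 0.69 × 2 = 1.38 per kilometre.
Over the interval, μ = 1.38 × 2 = 2.76 (2 kilometres).
P(N ≥ 4) = 1 − P(N ≤ 3) ≈ 0.2992.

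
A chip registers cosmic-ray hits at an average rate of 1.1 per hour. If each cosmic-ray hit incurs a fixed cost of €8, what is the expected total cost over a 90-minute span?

€13.2

E[N] = 1.1 × 1.5 = 1.65 (a 90-minute span = 1.5 hours); E[cost] = 1.65 × €8 = €13.2.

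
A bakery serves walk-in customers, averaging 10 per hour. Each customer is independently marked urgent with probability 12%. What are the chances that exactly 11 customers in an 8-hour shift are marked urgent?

0.1083

Thinning: the customers that are marked urgent themselves form a Poisson process with rate 0.12 × 10 = 1.2 per hour.
Over the interval, μ = 1.2 × 8 = 9.6 (an 8-hour shift = 8 hours).
P(N = 11) = e^(−9.6) · 9.6^11/11! ≈ 0.1083.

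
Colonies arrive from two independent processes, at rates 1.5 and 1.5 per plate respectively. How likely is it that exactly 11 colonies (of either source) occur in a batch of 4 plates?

Independent Poisson processes superpose: combined rate λ = 1.5 + 1.5 = 3 per plate.
Over the interval, μ = 3 × 4 = 12 (a batch of 4 plates = 4 plates).
P(N = 11) = e^(−12) · 12^11/11! ≈ 0.1144.

0.1144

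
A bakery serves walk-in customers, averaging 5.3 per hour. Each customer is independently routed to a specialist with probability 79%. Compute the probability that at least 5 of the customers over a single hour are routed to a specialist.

0.4076

Thinning: the customers that are routed to a specialist themselves form a Poisson process with rate 0.79 × 5.3 = 4.187 per hour.
So μ = 4.187.
P(N ≥ 5) = 1 − P(N ≤ 4) ≈ 0.4076.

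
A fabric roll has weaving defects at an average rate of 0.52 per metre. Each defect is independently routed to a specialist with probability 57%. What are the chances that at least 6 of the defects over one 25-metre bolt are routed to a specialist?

Thinning: the defects that are routed to a specialist themselves form a Poisson process with rate 0.57 × 0.52 = 0.2964 per metre.
Over the interval, μ = 0.2964 × 25 = 7.41 (a 25-metre bolt = 25 metres).
P(N ≥ 6) = 1 − P(N ≤ 5) ≈ 0.7486.

0.7486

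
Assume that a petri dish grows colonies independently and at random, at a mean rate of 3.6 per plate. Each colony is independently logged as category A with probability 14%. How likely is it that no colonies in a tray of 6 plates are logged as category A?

0.0486

Thinning: the colonies that are logged as category A themselves form a Poisson process with rate 0.14 × 3.6 = 0.504 per plate.
Over the interval, μ = 0.504 × 6 = 3.024 (a tray of 6 plates = 6 plates).
P(N = 0) = e^(−3.024) · 3.024^0/0! ≈ 0.0486.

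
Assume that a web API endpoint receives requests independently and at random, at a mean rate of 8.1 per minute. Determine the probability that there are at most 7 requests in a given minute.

With mean μ = 8.1 per minute,
P(N ≤ 7) = Σ_{j=0}^{7} e^(−μ) μ^j/j! ≈ 0.4391.

0.4391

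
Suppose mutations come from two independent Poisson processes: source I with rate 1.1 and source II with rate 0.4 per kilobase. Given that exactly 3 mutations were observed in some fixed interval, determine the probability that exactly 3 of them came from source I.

0.3944

Given the total, each event is independently from source I with probability p = λ_I/(λ_I+λ_II) = 1.1/1.5 ≈ 0.7333.
So K ~ Binomial(3, 1.1/1.5): P(K = 3) = C(3,3) · (1.1/1.5)^3 · (0.4/1.5)^0 ≈ 0.3944.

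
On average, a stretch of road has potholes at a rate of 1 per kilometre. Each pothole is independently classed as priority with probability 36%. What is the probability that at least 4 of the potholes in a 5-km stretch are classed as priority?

Thinning: the potholes that are classed as priority themselves form a Poisson process with rate 0.36 × 1 = 0.36 per kilometre.
Over the interval, μ = 0.36 × 5 = 1.8 (a 5-km stretch = 5 kilometres).
P(N ≥ 4) = 1 − P(N ≤ 3) ≈ 0.1087.

0.1087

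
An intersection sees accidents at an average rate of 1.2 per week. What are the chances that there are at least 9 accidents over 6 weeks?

0.2973

Over the interval, μ = 1.2 × 6 = 7.2 (6 weeks).
P(N ≥ 9) = 1 − P(N ≤ 8) = 1 − Σ_{j=0}^{8} e^(−μ) μ^j/j! ≈ 0.2973.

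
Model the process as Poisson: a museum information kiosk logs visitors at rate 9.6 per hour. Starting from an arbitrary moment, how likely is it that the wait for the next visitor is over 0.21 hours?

0.1332

The wait for the next event is exponential with rate λ = 9.6 per hour.
P(T > 0.21) = e^(−λt) = e^(−9.6 × 0.21) = e^(−2.016) ≈ 0.1332.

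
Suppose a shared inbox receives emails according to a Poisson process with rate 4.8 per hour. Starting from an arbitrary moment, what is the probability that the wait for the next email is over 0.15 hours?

The wait for the next event is exponential with rate λ = 4.8 per hour.
P(T > 0.15) = e^(−λt) = e^(−4.8 × 0.15) = e^(−0.72) ≈ 0.4868.

0.4868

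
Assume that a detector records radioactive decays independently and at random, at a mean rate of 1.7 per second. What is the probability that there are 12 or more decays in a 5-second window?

Over the interval, μ = 1.7 × 5 = 8.5 (a 5-second window = 5 seconds).
P(N ≥ 12) = 1 − P(N ≤ 11) = 1 − Σ_{j=0}^{11} e^(−μ) μ^j/j! ≈ 0.1513.

0.1513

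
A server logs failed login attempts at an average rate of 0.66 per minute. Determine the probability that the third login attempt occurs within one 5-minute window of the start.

0.6406

Over the interval, μ = 0.66 × 5 = 3.3 (a 5-minute window = 5 minutes).
The third arrival falls in the interval iff at least 3 events occur there: P(S_3 ≤ t) = P(N ≥ 3) = 1 − P(N ≤ 2) ≈ 0.6406.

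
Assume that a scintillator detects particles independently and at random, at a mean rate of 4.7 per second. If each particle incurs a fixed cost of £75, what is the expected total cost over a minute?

£21150

E[N] = 4.7 × 60 = 282 (a minute = 60 seconds); E[cost] = 282 × £75 = £21150.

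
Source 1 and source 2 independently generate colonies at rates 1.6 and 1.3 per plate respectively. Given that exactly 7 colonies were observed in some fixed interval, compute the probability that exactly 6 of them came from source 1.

0.0885

Given the total, each event is independently from source 1 with probability p = λ_1/(λ_1+λ_2) = 1.6/2.9 ≈ 0.5517.
So K ~ Binomial(7, 1.6/2.9): P(K = 6) = C(7,6) · (1.6/2.9)^6 · (1.3/2.9)^1 ≈ 0.0885.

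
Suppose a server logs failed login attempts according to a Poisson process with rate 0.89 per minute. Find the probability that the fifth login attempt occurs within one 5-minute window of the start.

Over the interval, μ = 0.89 × 5 = 4.45 (a 5-minute window = 5 minutes).
The fifth arrival falls in the interval iff at least 5 events occur there: P(S_5 ≤ t) = P(N ≥ 5) = 1 − P(N ≤ 4) ≈ 0.4584.

0.4584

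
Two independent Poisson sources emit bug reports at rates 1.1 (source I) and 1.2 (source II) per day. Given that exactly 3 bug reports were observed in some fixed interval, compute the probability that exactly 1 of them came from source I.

Given the total, each event is independently from source I with probability p = λ_I/(λ_I+λ_II) = 1.1/2.3 ≈ 0.4783.
So K ~ Binomial(3, 1.1/2.3): P(K = 1) = C(3,1) · (1.1/2.3)^1 · (1.2/2.3)^2 ≈ 0.3906.

0.3906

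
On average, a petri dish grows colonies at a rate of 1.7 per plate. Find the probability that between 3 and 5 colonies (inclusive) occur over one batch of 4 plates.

0.2925

Over the interval, μ = 1.7 × 4 = 6.8 (a batch of 4 plates = 4 plates).
P(3 ≤ N ≤ 5) = Σ_{j=3}^{5} e^(−6.8) · 6.8^j/j! ≈ 0.2925.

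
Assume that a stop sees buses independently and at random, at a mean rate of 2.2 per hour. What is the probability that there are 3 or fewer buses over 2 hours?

0.3594

Over the interval, μ = 2.2 × 2 = 4.4 (2 hours).
P(N ≤ 3) = Σ_{j=0}^{3} e^(−μ) μ^j/j! ≈ 0.3594.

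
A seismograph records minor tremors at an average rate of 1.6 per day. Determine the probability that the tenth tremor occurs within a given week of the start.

0.6808

Over the interval, μ = 1.6 × 7 = 11.2 (a week = 7 days).
The tenth arrival falls in the interval iff at least 10 events occur there: P(S_10 ≤ t) = P(N ≥ 10) = 1 − P(N ≤ 9) ≈ 0.6808.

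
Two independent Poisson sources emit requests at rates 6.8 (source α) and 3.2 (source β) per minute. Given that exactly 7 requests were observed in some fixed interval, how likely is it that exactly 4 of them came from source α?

Given the total, each event is independently from source α with probability p = λ_α/(λ_α+λ_β) = 6.8/10 = 0.6800.
So K ~ Binomial(7, 6.8/10): P(K = 4) = C(7,4) · (6.8/10)^4 · (3.2/10)^3 ≈ 0.2452.

0.2452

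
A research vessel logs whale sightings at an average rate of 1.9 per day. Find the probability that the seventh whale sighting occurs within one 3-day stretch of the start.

0.3456

Over the interval, μ = 1.9 × 3 = 5.7 (a 3-day stretch = 3 days).
The seventh arrival falls in the interval iff at least 7 events occur there: P(S_7 ≤ t) = P(N ≥ 7) = 1 − P(N ≤ 6) ≈ 0.3456.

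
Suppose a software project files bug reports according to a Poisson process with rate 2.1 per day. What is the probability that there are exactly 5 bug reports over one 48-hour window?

0.1633

Over the interval, μ = 2.1 × 2 = 4.2 (a 48-hour window = 2 days).
P(N = 5) = e^(−μ) μ^5/5! = e^(−4.2) · 4.2^5/120 ≈ 0.1633.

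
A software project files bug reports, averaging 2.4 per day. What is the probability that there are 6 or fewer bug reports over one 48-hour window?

Over the interval, μ = 2.4 × 2 = 4.8 (a 48-hour window = 2 days).
P(N ≤ 6) = Σ_{j=0}^{6} e^(−μ) μ^j/j! ≈ 0.7908.

0.7908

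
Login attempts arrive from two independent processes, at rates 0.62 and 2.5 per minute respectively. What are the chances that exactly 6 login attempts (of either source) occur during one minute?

Independent Poisson processes superpose: combined rate λ = 0.62 + 2.5 = 3.12 per minute.
So μ = 3.12.
P(N = 6) = e^(−3.12) · 3.12^6/6! ≈ 0.0566.

0.0566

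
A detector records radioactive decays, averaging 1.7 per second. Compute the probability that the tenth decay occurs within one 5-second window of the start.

0.3470

Over the interval, μ = 1.7 × 5 = 8.5 (a 5-second window = 5 seconds).
The tenth arrival falls in the interval iff at least 10 events occur there: P(S_10 ≤ t) = P(N ≥ 10) = 1 − P(N ≤ 9) ≈ 0.3470.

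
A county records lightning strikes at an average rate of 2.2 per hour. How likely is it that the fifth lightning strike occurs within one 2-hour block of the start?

0.4488

Over the interval, μ = 2.2 × 2 = 4.4 (a 2-hour block = 2 hours).
The fifth arrival falls in the interval iff at least 5 events occur there: P(S_5 ≤ t) = P(N ≥ 5) = 1 − P(N ≤ 4) ≈ 0.4488.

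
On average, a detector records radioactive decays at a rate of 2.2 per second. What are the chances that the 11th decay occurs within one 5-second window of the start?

0.5401

Over the interval, μ = 2.2 × 5 = 11 (a 5-second window = 5 seconds).
The 11th arrival falls in the interval iff at least 11 events occur there: P(S_11 ≤ t) = P(N ≥ 11) = 1 − P(N ≤ 10) ≈ 0.5401.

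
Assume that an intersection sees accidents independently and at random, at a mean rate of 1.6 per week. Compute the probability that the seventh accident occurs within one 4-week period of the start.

0.4577

Over the interval, μ = 1.6 × 4 = 6.4 (a 4-week period = 4 weeks).
The seventh arrival falls in the interval iff at least 7 events occur there: P(S_7 ≤ t) = P(N ≥ 7) = 1 − P(N ≤ 6) ≈ 0.4577.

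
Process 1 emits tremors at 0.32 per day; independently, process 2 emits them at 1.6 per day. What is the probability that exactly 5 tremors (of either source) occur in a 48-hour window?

0.1495

Independent Poisson processes superpose: combined rate λ = 0.32 + 1.6 = 1.92 per day.
Over the interval, μ = 1.92 × 2 = 3.84 (a 48-hour window = 2 days).
P(N = 5) = e^(−3.84) · 3.84^5/5! ≈ 0.1495.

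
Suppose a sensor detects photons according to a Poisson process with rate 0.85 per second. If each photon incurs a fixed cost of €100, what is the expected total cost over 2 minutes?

E[N] = 0.85 × 120 = 102 (2 minutes = 120 seconds); E[cost] = 102 × €100 = €10200.

€10200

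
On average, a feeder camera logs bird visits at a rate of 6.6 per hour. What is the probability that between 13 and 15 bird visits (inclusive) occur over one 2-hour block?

Over the interval, μ = 6.6 × 2 = 13.2 (a 2-hour block = 2 hours).
P(13 ≤ N ≤ 15) = Σ_{j=13}^{15} e^(−13.2) · 13.2^j/j! ≈ 0.3044.

0.3044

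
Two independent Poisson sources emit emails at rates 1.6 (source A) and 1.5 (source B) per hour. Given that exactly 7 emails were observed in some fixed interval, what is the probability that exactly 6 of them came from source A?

Given the total, each event is independently from source A with probability p = λ_A/(λ_A+λ_B) = 1.6/3.1 ≈ 0.5161.
So K ~ Binomial(7, 1.6/3.1): P(K = 6) = C(7,6) · (1.6/3.1)^6 · (1.5/3.1)^1 ≈ 0.0640.

0.0640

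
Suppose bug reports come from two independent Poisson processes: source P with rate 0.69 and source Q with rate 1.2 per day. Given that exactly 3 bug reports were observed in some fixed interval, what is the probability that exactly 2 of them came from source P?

Given the total, each event is independently from source P with probability p = λ_P/(λ_P+λ_Q) = 0.69/1.89 ≈ 0.3651.
So K ~ Binomial(3, 0.69/1.89): P(K = 2) = C(3,2) · (0.69/1.89)^2 · (1.2/1.89)^1 ≈ 0.2539.

0.2539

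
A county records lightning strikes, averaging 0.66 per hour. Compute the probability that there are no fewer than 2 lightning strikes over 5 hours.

Over the interval, μ = 0.66 × 5 = 3.3 (5 hours).
P(N ≥ 2) = 1 − P(N ≤ 1) = 1 − Σ_{j=0}^{1} e^(−μ) μ^j/j! ≈ 0.8414.

0.8414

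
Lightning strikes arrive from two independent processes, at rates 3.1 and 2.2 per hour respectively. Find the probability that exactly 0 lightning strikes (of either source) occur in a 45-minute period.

Independent Poisson processes superpose: combined rate λ = 3.1 + 2.2 = 5.3 per hour.
Over the interval, μ = 5.3 × 0.75 = 3.975 (a 45-minute period = 0.75 hours).
P(N = 0) = e^(−3.975) · 3.975^0/0! ≈ 0.0188.

0.0188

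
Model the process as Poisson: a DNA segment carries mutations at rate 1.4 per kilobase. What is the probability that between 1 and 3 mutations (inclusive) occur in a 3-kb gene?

0.3804

Over the interval, μ = 1.4 × 3 = 4.2 (a 3-kb gene = 3 kilobases).
P(1 ≤ N ≤ 3) = Σ_{j=1}^{3} e^(−4.2) · 4.2^j/j! ≈ 0.3804.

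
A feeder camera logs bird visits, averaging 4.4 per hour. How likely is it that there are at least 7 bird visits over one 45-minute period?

Over the interval, μ = 4.4 × 0.75 = 3.3 (a 45-minute period = 0.75 hours).
P(N ≥ 7) = 1 − P(N ≤ 6) = 1 − Σ_{j=0}^{6} e^(−μ) μ^j/j! ≈ 0.0510.

0.0510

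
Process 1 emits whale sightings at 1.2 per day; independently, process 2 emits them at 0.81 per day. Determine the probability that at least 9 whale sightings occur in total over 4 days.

0.4130

Independent Poisson processes superpose: combined rate λ = 1.2 + 0.81 = 2.01 per day.
Over the interval, μ = 2.01 × 4 = 8.04 (4 days).
P(N ≥ 9) = 1 − P(N ≤ 8) ≈ 0.4130.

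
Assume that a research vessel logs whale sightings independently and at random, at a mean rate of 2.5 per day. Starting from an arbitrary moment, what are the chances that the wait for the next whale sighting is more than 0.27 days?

0.5092

The wait for the next event is exponential with rate λ = 2.5 per day.
P(T > 0.27) = e^(−λt) = e^(−2.5 × 0.27) = e^(−0.675) ≈ 0.5092.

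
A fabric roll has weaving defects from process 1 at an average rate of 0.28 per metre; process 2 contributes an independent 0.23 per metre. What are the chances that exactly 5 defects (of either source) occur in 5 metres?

Independent Poisson processes superpose: combined rate λ = 0.28 + 0.23 = 0.51 per metre.
Over the interval, μ = 0.51 × 5 = 2.55 (5 metres).
P(N = 5) = e^(−2.55) · 2.55^5/5! ≈ 0.0702.

0.0702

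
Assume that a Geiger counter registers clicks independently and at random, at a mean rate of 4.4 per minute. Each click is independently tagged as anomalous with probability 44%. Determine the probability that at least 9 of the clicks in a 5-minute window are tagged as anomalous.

0.6300

Thinning: the clicks that are tagged as anomalous themselves form a Poisson process with rate 0.44 × 4.4 = 1.936 per minute.
Over the interval, μ = 1.936 × 5 = 9.68 (a 5-minute window = 5 minutes).
P(N ≥ 9) = 1 − P(N ≤ 8) ≈ 0.6300.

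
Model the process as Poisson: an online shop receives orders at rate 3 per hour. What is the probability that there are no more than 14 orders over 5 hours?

Over the interval, μ = 3 × 5 = 15 (5 hours).
P(N ≤ 14) = Σ_{j=0}^{14} e^(−μ) μ^j/j! ≈ 0.4657.

0.4657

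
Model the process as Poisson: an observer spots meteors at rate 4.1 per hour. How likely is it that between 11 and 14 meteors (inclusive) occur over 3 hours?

Over the interval, μ = 4.1 × 3 = 12.3 (3 hours).
P(11 ≤ N ≤ 14) = Σ_{j=11}^{14} e^(−12.3) · 12.3^j/j! ≈ 0.4276.

0.4276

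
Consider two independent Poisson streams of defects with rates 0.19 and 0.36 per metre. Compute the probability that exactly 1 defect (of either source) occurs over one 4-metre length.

Independent Poisson processes superpose: combined rate λ = 0.19 + 0.36 = 0.55 per metre.
Over the interval, μ = 0.55 × 4 = 2.2 (a 4-metre length = 4 metres).
P(N = 1) = e^(−2.2) · 2.2^1/1! ≈ 0.2438.

0.2438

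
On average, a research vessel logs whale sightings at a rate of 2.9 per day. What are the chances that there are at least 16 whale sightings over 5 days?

Over the interval, μ = 2.9 × 5 = 14.5 (5 days).
P(N ≥ 16) = 1 − P(N ≤ 15) = 1 − Σ_{j=0}^{15} e^(−μ) μ^j/j! ≈ 0.3808.

0.3808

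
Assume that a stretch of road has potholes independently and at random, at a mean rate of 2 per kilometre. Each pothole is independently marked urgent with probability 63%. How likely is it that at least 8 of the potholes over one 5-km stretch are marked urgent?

0.2983

Thinning: the potholes that are marked urgent themselves form a Poisson process with rate 0.63 × 2 = 1.26 per kilometre.
Over the interval, μ = 1.26 × 5 = 6.3 (a 5-km stretch = 5 kilometres).
P(N ≥ 8) = 1 − P(N ≤ 7) ≈ 0.2983.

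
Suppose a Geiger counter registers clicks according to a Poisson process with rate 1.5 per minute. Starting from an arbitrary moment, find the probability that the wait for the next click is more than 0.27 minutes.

The wait for the next event is exponential with rate λ = 1.5 per minute.
P(T > 0.27) = e^(−λt) = e^(−1.5 × 0.27) = e^(−0.405) ≈ 0.6670.

0.6670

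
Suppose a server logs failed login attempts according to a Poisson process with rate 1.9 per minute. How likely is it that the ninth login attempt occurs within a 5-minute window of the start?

Over the interval, μ = 1.9 × 5 = 9.5 (a 5-minute window = 5 minutes).
The ninth arrival falls in the interval iff at least 9 events occur there: P(S_9 ≤ t) = P(N ≥ 9) = 1 − P(N ≤ 8) ≈ 0.6082.

0.6082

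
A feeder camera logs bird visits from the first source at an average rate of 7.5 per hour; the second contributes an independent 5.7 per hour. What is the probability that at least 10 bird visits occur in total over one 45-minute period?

0.5295

Independent Poisson processes superpose: combined rate λ = 7.5 + 5.7 = 13.2 per hour.
Over the interval, μ = 13.2 × 0.75 = 9.9 (a 45-minute period = 0.75 hours).
P(N ≥ 10) = 1 − P(N ≤ 9) ≈ 0.5295.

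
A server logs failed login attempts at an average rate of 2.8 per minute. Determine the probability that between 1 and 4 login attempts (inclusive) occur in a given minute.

With mean μ = 2.8 per minute,
P(1 ≤ N ≤ 4) = Σ_{j=1}^{4} e^(−2.8) · 2.8^j/j! ≈ 0.7869.

0.7869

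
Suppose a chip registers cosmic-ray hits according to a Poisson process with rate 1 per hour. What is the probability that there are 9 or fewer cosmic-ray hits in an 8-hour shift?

Over the interval, μ = 1 × 8 = 8 (an 8-hour shift = 8 hours).
P(N ≤ 9) = Σ_{j=0}^{9} e^(−μ) μ^j/j! ≈ 0.7166.

0.7166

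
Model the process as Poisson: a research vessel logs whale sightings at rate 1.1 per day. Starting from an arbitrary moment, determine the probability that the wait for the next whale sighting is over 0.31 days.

0.7111

The wait for the next event is exponential with rate λ = 1.1 per day.
P(T > 0.31) = e^(−λt) = e^(−1.1 × 0.31) = e^(−0.341) ≈ 0.7111.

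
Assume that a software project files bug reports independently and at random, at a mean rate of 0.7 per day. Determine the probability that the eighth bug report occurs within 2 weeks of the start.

0.7612

Over the interval, μ = 0.7 × 14 = 9.8 (2 weeks = 14 days).
The eighth arrival falls in the interval iff at least 8 events occur there: P(S_8 ≤ t) = P(N ≥ 8) = 1 − P(N ≤ 7) ≈ 0.7612.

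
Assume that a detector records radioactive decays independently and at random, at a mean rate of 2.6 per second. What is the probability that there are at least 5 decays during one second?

0.1226

With mean μ = 2.6 per second,
P(N ≥ 5) = 1 − P(N ≤ 4) = 1 − Σ_{j=0}^{4} e^(−μ) μ^j/j! ≈ 0.1226.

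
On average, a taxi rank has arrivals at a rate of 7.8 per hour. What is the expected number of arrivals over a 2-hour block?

E[N] = λt = 7.8 × 2 = 15.6 (a 2-hour block = 2 hours).

15.6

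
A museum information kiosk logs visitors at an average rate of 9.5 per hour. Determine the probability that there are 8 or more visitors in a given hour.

0.7313

With mean μ = 9.5 per hour,
P(N ≥ 8) = 1 − P(N ≤ 7) = 1 − Σ_{j=0}^{7} e^(−μ) μ^j/j! ≈ 0.7313.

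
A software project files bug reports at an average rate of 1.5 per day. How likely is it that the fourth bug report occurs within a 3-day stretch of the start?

0.6577

Over the interval, μ = 1.5 × 3 = 4.5 (a 3-day stretch = 3 days).
The fourth arrival falls in the interval iff at least 4 events occur there: P(S_4 ≤ t) = P(N ≥ 4) = 1 − P(N ≤ 3) ≈ 0.6577.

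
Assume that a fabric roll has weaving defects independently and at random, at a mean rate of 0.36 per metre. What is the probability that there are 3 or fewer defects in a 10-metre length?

Over the interval, μ = 0.36 × 10 = 3.6 (a 10-metre length = 10 metres).
P(N ≤ 3) = Σ_{j=0}^{3} e^(−μ) μ^j/j! ≈ 0.5152.

0.5152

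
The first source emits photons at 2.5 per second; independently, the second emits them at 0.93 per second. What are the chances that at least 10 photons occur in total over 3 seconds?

0.5778

Independent Poisson processes superpose: combined rate λ = 2.5 + 0.93 = 3.43 per second.
Over the interval, μ = 3.43 × 3 = 10.29 (3 seconds).
P(N ≥ 10) = 1 − P(N ≤ 9) ≈ 0.5778.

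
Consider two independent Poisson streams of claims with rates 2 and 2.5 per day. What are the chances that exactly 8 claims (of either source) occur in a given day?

0.0463

Independent Poisson processes superpose: combined rate λ = 2 + 2.5 = 4.5 per day.
So μ = 4.5.
P(N = 8) = e^(−4.5) · 4.5^8/8! ≈ 0.0463.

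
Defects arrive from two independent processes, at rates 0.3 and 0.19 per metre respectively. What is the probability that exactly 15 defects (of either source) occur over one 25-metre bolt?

Independent Poisson processes superpose: combined rate λ = 0.3 + 0.19 = 0.49 per metre.
Over the interval, μ = 0.49 × 25 = 12.25 (a 25-metre bolt = 25 metres).
P(N = 15) = e^(−12.25) · 12.25^15/15! ≈ 0.0768.

0.0768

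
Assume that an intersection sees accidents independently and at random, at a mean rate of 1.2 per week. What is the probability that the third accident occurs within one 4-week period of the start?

0.8575

Over the interval, μ = 1.2 × 4 = 4.8 (a 4-week period = 4 weeks).
The third arrival falls in the interval iff at least 3 events occur there: P(S_3 ≤ t) = P(N ≥ 3) = 1 − P(N ≤ 2) ≈ 0.8575.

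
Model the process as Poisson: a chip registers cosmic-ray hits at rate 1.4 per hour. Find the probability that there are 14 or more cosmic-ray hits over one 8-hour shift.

0.2376

Over the interval, μ = 1.4 × 8 = 11.2 (an 8-hour shift = 8 hours).
P(N ≥ 14) = 1 − P(N ≤ 13) = 1 − Σ_{j=0}^{13} e^(−μ) μ^j/j! ≈ 0.2376.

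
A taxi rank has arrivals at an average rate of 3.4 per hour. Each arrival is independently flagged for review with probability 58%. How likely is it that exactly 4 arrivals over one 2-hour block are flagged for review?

0.1953

Thinning: the arrivals that are flagged for review themselves form a Poisson process with rate 0.58 × 3.4 = 1.972 per hour.
Over the interval, μ = 1.972 × 2 = 3.944 (a 2-hour block = 2 hours).
P(N = 4) = e^(−3.944) · 3.944^4/4! ≈ 0.1953.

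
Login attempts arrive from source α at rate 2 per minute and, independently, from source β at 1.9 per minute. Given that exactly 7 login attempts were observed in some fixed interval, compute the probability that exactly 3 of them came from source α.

Given the total, each event is independently from source α with probability p = λ_α/(λ_α+λ_β) = 2/3.9 ≈ 0.5128.
So K ~ Binomial(7, 2/3.9): P(K = 3) = C(7,3) · (2/3.9)^3 · (1.9/3.9)^4 ≈ 0.2659.

0.2659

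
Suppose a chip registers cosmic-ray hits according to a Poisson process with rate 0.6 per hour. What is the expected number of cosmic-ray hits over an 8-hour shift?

4.8

E[N] = λt = 0.6 × 8 = 4.8 (an 8-hour shift = 8 hours).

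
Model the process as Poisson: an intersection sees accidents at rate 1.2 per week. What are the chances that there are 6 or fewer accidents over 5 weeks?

0.6063

Over the interval, μ = 1.2 × 5 = 6 (5 weeks).
P(N ≤ 6) = Σ_{j=0}^{6} e^(−μ) μ^j/j! ≈ 0.6063.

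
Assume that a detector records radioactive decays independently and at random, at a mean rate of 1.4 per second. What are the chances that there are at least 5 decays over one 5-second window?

Over the interval, μ = 1.4 × 5 = 7 (a 5-second window = 5 seconds).
P(N ≥ 5) = 1 − P(N ≤ 4) = 1 − Σ_{j=0}^{4} e^(−μ) μ^j/j! ≈ 0.8270.

0.8270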